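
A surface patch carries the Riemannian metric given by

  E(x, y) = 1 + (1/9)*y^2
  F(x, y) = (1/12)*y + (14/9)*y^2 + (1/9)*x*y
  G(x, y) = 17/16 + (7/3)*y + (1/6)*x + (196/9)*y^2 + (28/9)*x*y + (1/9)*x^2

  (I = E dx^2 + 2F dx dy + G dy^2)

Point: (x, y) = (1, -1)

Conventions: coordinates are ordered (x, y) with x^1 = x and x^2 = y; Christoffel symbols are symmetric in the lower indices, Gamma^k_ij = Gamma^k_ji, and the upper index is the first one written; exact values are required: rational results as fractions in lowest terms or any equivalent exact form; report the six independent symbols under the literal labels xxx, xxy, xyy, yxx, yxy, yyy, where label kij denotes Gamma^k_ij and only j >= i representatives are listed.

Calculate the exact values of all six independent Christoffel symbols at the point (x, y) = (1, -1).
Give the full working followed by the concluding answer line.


E = 10/9, F = 49/36, G = 2545/144 at the point
E_x = 0, E_y = -2/9, F_x = -1/9, F_y = -35/12, G_x = -49/18, G_y = -343/9
EG - F^2 = 2561/144;  g^inv = (144/2561) * [[2545/144, -49/36], [-49/36, 10/9]]
first-kind symbols [ij,l] = (1/2)(d_i g_jl + d_j g_il - d_l g_ij): [xx,x] = E_x/2 = 0, [xx,y] = F_x - E_y/2 = 0, [xy,x] = E_y/2 = -1/9, [xy,y] = G_x/2 = -49/36, [yy,x] = F_y - G_x/2 = -14/9, [yy,y] = G_y/2 = -343/18
Gamma^x_ij = (G*[ij,x] - F*[ij,y])/(EG - F^2), Gamma^y_ij = (E*[ij,y] - F*[ij,x])/(EG - F^2)

Answer: Gamma_xxx = 0, Gamma_xxy = -16/2561, Gamma_xyy = -224/2561, Gamma_yxx = 0, Gamma_yxy = -196/2561, Gamma_yyy = -2744/2561


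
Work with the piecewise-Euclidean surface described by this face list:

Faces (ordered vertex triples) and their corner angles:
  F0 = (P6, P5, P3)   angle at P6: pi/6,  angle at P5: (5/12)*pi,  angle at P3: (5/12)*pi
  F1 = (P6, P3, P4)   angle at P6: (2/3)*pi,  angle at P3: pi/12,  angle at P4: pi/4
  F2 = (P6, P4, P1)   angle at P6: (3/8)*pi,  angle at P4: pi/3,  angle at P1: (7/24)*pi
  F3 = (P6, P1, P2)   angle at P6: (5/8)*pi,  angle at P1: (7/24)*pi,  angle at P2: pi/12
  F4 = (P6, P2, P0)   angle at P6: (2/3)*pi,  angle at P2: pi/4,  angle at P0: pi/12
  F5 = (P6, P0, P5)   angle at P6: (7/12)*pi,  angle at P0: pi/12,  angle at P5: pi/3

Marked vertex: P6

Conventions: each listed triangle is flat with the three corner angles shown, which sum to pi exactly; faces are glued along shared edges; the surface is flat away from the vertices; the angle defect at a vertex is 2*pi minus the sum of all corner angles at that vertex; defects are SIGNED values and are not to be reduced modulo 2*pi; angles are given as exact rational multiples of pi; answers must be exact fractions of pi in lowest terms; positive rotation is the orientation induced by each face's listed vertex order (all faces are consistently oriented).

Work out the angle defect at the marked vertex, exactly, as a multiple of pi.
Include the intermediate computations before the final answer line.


Sum of corner angles at P6: (37/12)*pi
defect = 2*pi - (37/12)*pi

Answer: defect(P6) = (-13/12)*pi


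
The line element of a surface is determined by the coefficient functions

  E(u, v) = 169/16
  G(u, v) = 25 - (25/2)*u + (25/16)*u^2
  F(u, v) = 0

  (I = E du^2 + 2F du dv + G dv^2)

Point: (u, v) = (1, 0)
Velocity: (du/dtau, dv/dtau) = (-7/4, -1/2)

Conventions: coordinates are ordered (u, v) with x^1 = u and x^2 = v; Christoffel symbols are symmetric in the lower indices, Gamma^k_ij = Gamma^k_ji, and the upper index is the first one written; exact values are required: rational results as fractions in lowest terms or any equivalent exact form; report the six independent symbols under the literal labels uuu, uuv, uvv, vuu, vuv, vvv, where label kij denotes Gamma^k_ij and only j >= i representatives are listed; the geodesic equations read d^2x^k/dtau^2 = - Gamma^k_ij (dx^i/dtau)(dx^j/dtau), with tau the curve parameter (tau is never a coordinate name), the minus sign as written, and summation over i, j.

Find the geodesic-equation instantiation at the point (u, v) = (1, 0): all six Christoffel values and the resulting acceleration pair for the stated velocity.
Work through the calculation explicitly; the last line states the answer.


E = 169/16, F = 0, G = 225/16 at the point
E_u = 0, E_v = 0, F_u = 0, F_v = 0, G_u = -75/8, G_v = 0
EG - F^2 = 38025/256;  g^inv = (256/38025) * [[225/16, 0], [0, 169/16]]
first-kind symbols [ij,l] = (1/2)(d_i g_jl + d_j g_il - d_l g_ij): [uu,u] = E_u/2 = 0, [uu,v] = F_u - E_v/2 = 0, [uv,u] = E_v/2 = 0, [uv,v] = G_u/2 = -75/16, [vv,u] = F_v - G_u/2 = 75/16, [vv,v] = G_v/2 = 0
Gamma^u_ij = (G*[ij,u] - F*[ij,v])/(EG - F^2), Gamma^v_ij = (E*[ij,v] - F*[ij,u])/(EG - F^2)
Gamma_uuu = 0, Gamma_uuv = 0, Gamma_uvv = 75/169, Gamma_vuu = 0, Gamma_vuv = -1/3, Gamma_vvv = 0
d^2u/dtau^2 = -(Gamma_uuu*(-7/4)^2 + 2*Gamma_uuv*(-7/4)*(-1/2) + Gamma_uvv*(-1/2)^2) = -75/676
d^2v/dtau^2 = -(Gamma_vuu*(-7/4)^2 + 2*Gamma_vuv*(-7/4)*(-1/2) + Gamma_vvv*(-1/2)^2) = 7/12

Answer: Gamma_uuu = 0, Gamma_uuv = 0, Gamma_uvv = 75/169, Gamma_vuu = 0, Gamma_vuv = -1/3, Gamma_vvv = 0; accelerations (d^2u/dtau^2, d^2v/dtau^2) = (-75/676, 7/12)


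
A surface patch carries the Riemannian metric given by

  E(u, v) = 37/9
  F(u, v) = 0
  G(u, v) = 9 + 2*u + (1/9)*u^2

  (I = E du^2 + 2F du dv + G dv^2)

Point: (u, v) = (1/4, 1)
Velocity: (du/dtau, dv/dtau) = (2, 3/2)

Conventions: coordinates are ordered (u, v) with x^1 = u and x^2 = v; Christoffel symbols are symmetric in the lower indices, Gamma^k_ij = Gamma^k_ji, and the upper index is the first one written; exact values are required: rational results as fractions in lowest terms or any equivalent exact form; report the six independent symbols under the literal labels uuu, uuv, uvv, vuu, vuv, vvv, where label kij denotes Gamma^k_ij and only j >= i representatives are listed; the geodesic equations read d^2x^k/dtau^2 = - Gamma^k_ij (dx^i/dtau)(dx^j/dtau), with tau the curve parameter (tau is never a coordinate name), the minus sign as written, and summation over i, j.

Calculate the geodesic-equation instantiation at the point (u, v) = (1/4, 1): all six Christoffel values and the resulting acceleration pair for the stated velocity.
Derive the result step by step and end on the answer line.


E = 37/9, F = 0, G = 1369/144 at the point
E_u = 0, E_v = 0, F_u = 0, F_v = 0, G_u = 37/18, G_v = 0
EG - F^2 = 50653/1296;  g^inv = (1296/50653) * [[1369/144, 0], [0, 37/9]]
first-kind symbols [ij,l] = (1/2)(d_i g_jl + d_j g_il - d_l g_ij): [uu,u] = E_u/2 = 0, [uu,v] = F_u - E_v/2 = 0, [uv,u] = E_v/2 = 0, [uv,v] = G_u/2 = 37/36, [vv,u] = F_v - G_u/2 = -37/36, [vv,v] = G_v/2 = 0
Gamma^u_ij = (G*[ij,u] - F*[ij,v])/(EG - F^2), Gamma^v_ij = (E*[ij,v] - F*[ij,u])/(EG - F^2)
Gamma_uuu = 0, Gamma_uuv = 0, Gamma_uvv = -1/4, Gamma_vuu = 0, Gamma_vuv = 4/37, Gamma_vvv = 0
d^2u/dtau^2 = -(Gamma_uuu*(2)^2 + 2*Gamma_uuv*(2)*(3/2) + Gamma_uvv*(3/2)^2) = 9/16
d^2v/dtau^2 = -(Gamma_vuu*(2)^2 + 2*Gamma_vuv*(2)*(3/2) + Gamma_vvv*(3/2)^2) = -24/37

Answer: Gamma_uuu = 0, Gamma_uuv = 0, Gamma_uvv = -1/4, Gamma_vuu = 0, Gamma_vuv = 4/37, Gamma_vvv = 0; accelerations (d^2u/dtau^2, d^2v/dtau^2) = (9/16, -24/37)


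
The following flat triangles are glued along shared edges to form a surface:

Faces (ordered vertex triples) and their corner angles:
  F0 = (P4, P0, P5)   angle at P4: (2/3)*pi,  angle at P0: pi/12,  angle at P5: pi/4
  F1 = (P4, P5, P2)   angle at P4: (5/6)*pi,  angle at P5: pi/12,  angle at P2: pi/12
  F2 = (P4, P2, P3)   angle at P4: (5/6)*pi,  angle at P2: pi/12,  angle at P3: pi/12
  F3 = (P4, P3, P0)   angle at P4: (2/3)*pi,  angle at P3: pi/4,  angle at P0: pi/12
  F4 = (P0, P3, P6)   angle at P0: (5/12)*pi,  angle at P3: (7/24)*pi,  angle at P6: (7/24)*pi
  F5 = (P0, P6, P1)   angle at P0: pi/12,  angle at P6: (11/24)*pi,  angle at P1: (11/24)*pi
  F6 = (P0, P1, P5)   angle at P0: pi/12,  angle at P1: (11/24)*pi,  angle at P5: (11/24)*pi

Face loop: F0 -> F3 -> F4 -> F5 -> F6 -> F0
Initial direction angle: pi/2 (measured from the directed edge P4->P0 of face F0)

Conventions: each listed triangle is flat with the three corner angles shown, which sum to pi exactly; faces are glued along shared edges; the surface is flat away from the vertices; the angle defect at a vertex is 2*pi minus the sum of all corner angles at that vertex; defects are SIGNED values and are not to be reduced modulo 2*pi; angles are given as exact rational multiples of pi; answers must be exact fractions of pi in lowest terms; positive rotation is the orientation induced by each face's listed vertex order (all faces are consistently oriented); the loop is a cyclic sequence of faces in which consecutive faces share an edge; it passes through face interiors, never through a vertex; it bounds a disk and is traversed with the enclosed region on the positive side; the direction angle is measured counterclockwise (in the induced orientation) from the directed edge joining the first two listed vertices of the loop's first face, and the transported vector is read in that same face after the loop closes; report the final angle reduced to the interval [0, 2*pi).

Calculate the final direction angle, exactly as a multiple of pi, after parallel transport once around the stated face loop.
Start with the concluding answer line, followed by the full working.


Answer: final direction angle = (7/4)*pi

enclosed vertex P0: corner angles sum to (3/4)*pi, defect = 2*pi - (3/4)*pi = (5/4)*pi
summing the enclosed defects onto the initial angle, mod 2*pi in the induced orientation:
final angle = pi/2 + (5/4)*pi = (7/4)*pi (mod 2*pi)


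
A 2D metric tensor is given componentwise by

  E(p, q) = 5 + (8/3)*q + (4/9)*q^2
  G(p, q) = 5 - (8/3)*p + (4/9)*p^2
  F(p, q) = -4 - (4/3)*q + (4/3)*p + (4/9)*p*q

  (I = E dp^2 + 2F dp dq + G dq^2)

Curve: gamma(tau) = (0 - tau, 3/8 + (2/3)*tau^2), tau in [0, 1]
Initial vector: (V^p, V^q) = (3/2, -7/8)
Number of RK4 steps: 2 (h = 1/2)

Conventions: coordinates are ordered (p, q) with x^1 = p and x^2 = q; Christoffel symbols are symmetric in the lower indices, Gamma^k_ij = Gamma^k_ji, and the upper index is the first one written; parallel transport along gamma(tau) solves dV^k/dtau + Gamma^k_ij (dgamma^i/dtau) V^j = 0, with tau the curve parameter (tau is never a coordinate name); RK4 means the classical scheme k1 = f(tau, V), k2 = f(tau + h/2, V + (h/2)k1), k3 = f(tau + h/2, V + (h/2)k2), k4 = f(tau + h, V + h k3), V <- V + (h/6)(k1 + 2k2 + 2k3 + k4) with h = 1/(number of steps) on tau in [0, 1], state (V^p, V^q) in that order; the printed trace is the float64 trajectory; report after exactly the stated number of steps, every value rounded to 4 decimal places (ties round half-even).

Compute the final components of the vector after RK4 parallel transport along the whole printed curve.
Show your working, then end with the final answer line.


gamma'(tau) = (-1, (4/3)*tau); f(tau, V)^k = -Gamma^k_ij(gamma(tau)) gamma'^i(tau) V^j; h = 1/2; intermediate values shown to 6 dp
curve data and Christoffel symbols at the stage parameters:
  tau = 0.000000: gamma = (0.000000, 0.375000), gamma' = (-1.000000, 0.000000); Gamma_ppp = 0.000000, Gamma_ppq = 0.149068, Gamma_pqq = 0.000000, Gamma_qpp = 0.000000, Gamma_qpq = -0.132505, Gamma_qqq = 0.000000
  tau = 0.250000: gamma = (-0.250000, 0.416667), gamma' = (-1.000000, 0.333333); Gamma_ppp = 0.000000, Gamma_ppq = 0.139535, Gamma_pqq = 0.000000, Gamma_qpp = 0.000000, Gamma_qpq = -0.132728, Gamma_qqq = 0.000000
  tau = 0.500000: gamma = (-0.500000, 0.541667), gamma' = (-1.000000, 0.666667); Gamma_ppp = 0.000000, Gamma_ppq = 0.130962, Gamma_pqq = 0.000000, Gamma_qpp = 0.000000, Gamma_qpq = -0.129422, Gamma_qqq = 0.000000
  tau = 0.750000: gamma = (-0.750000, 0.750000), gamma' = (-1.000000, 1.000000); Gamma_ppp = 0.000000, Gamma_ppq = 0.123457, Gamma_pqq = 0.000000, Gamma_qpp = 0.000000, Gamma_qpq = -0.123457, Gamma_qqq = 0.000000
  tau = 1.000000: gamma = (-1.000000, 1.041667), gamma' = (-1.000000, 1.333333); Gamma_ppp = 0.000000, Gamma_ppq = 0.116862, Gamma_pqq = 0.000000, Gamma_qpp = 0.000000, Gamma_qpq = -0.115657, Gamma_qqq = 0.000000
step 0: V^p = 1.5000, V^q = -0.8750
step 1: k1 = (-0.130435, 0.115942), k2 = (-0.186299, 0.177212), k3 = (-0.183512, 0.174561), k4 = (-0.226113, 0.223453); V <- V + (h/6)(k1 + 2k2 + 2k3 + k4): V^p = 1.4087, V^q = -0.7881
step 2: k1 = (-0.226197, 0.223536), k2 = (-0.257322, 0.257322), k3 = (-0.255319, 0.255319), k4 = (-0.276777, 0.273924); V <- V + (h/6)(k1 + 2k2 + 2k3 + k4): V^p = 1.2813, V^q = -0.6612

Answer: V^p = 1.2813, V^q = -0.6612


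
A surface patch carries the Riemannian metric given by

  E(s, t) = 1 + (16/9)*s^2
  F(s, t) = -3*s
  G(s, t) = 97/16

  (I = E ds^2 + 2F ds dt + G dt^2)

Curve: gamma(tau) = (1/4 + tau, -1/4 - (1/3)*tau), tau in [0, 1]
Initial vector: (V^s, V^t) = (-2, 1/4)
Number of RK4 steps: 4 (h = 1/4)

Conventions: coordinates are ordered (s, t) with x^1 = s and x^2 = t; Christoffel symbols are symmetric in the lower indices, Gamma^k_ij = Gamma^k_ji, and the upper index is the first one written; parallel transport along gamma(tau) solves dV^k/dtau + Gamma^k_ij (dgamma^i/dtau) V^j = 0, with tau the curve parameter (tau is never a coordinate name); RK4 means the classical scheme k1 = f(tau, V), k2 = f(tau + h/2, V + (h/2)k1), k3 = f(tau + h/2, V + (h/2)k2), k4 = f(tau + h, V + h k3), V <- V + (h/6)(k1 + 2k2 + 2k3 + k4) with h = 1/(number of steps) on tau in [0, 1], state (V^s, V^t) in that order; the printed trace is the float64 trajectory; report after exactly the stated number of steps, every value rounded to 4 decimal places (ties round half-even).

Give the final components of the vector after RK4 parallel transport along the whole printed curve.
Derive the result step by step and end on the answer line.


gamma'(tau) = (1, -1/3); f(tau, V)^k = -Gamma^k_ij(gamma(tau)) gamma'^i(tau) V^j; h = 1/4; intermediate values shown to 6 dp
curve data and Christoffel symbols at the stage parameters:
  tau = 0.000000: gamma = (0.250000, -0.250000), gamma' = (1.000000, -0.333333); Gamma_sss = 0.071991, Gamma_sst = 0.000000, Gamma_stt = 0.000000, Gamma_tss = -0.485939, Gamma_tst = 0.000000, Gamma_ttt = 0.000000
  tau = 0.125000: gamma = (0.375000, -0.291667), gamma' = (1.000000, -0.333333); Gamma_sss = 0.105611, Gamma_sst = 0.000000, Gamma_stt = 0.000000, Gamma_tss = -0.475248, Gamma_tst = 0.000000, Gamma_ttt = 0.000000
  tau = 0.250000: gamma = (0.500000, -0.333333), gamma' = (1.000000, -0.333333); Gamma_sss = 0.136606, Gamma_sst = 0.000000, Gamma_stt = 0.000000, Gamma_tss = -0.461046, Gamma_tst = 0.000000, Gamma_ttt = 0.000000
  tau = 0.375000: gamma = (0.625000, -0.375000), gamma' = (1.000000, -0.333333); Gamma_sss = 0.164440, Gamma_sst = 0.000000, Gamma_stt = 0.000000, Gamma_tss = -0.443988, Gamma_tst = 0.000000, Gamma_ttt = 0.000000
  tau = 0.500000: gamma = (0.750000, -0.416667), gamma' = (1.000000, -0.333333); Gamma_sss = 0.188791, Gamma_sst = 0.000000, Gamma_stt = 0.000000, Gamma_tss = -0.424779, Gamma_tst = 0.000000, Gamma_ttt = 0.000000
  tau = 0.625000: gamma = (0.875000, -0.458333), gamma' = (1.000000, -0.333333); Gamma_sss = 0.209542, Gamma_sst = 0.000000, Gamma_stt = 0.000000, Gamma_tss = -0.404116, Gamma_tst = 0.000000, Gamma_ttt = 0.000000
  tau = 0.750000: gamma = (1.000000, -0.500000), gamma' = (1.000000, -0.333333); Gamma_sss = 0.226749, Gamma_sst = 0.000000, Gamma_stt = 0.000000, Gamma_tss = -0.382640, Gamma_tst = 0.000000, Gamma_ttt = 0.000000
  tau = 0.875000: gamma = (1.125000, -0.541667), gamma' = (1.000000, -0.333333); Gamma_sss = 0.240602, Gamma_sst = 0.000000, Gamma_stt = 0.000000, Gamma_tss = -0.360902, Gamma_tst = 0.000000, Gamma_ttt = 0.000000
  tau = 1.000000: gamma = (1.250000, -0.583333), gamma' = (1.000000, -0.333333); Gamma_sss = 0.251375, Gamma_sst = 0.000000, Gamma_stt = 0.000000, Gamma_tss = -0.339356, Gamma_tst = 0.000000, Gamma_ttt = 0.000000
step 0: V^s = -2.0000, V^t = 0.2500
step 1: k1 = (0.143982, -0.971879), k2 = (0.209320, -0.941942), k3 = (0.208458, -0.938060), k4 = (0.266093, -0.898065); V <- V + (h/6)(k1 + 2k2 + 2k3 + k4): V^s = -1.9481, V^t = 0.0154
step 2: k1 = (0.266122, -0.898163), k2 = (0.314875, -0.850162), k3 = (0.313873, -0.847457), k4 = (0.352969, -0.794179); V <- V + (h/6)(k1 + 2k2 + 2k3 + k4): V^s = -1.8699, V^t = -0.1966
step 3: k1 = (0.353021, -0.794297), k2 = (0.382577, -0.737827), k3 = (0.381803, -0.736334), k4 = (0.402357, -0.678977); V <- V + (h/6)(k1 + 2k2 + 2k3 + k4): V^s = -1.7747, V^t = -0.3808
step 4: k1 = (0.402420, -0.679084), k2 = (0.414901, -0.622352), k3 = (0.414526, -0.621789), k4 = (0.420073, -0.567099); V <- V + (h/6)(k1 + 2k2 + 2k3 + k4): V^s = -1.6713, V^t = -0.5364

Answer: V^s = -1.6713, V^t = -0.5364


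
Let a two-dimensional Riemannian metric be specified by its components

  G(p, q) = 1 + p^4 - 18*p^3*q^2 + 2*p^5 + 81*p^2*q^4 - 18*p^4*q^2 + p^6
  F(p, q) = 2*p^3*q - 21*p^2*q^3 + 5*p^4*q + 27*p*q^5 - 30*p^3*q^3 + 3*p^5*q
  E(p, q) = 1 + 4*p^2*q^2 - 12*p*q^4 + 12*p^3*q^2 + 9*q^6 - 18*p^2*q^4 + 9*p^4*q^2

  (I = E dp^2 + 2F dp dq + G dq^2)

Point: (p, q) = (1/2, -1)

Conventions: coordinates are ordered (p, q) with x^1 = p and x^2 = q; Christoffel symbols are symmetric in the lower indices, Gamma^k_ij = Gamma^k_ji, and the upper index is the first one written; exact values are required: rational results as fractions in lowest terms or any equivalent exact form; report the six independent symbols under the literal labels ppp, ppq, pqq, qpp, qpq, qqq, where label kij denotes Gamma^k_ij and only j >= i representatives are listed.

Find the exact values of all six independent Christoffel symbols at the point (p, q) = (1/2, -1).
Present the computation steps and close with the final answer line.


E = 41/16, F = -165/32, G = 1153/64 at the point
E_p = -25/2, E_q = -145/8, F_p = 185/16, F_q = 1317/32, G_p = 957/16, G_q = -297/4
EG - F^2 = 1253/64;  g^inv = (64/1253) * [[1153/64, 165/32], [165/32, 41/16]]
first-kind symbols [ij,l] = (1/2)(d_i g_jl + d_j g_il - d_l g_ij): [pp,p] = E_p/2 = -25/4, [pp,q] = F_p - E_q/2 = 165/8, [pq,p] = E_q/2 = -145/16, [pq,q] = G_p/2 = 957/32, [qq,p] = F_q - G_p/2 = 45/4, [qq,q] = G_q/2 = -297/8
Gamma^p_ij = (G*[ij,p] - F*[ij,q])/(EG - F^2), Gamma^q_ij = (E*[ij,q] - F*[ij,p])/(EG - F^2)

Answer: Gamma_ppp = -400/1253, Gamma_ppq = -580/1253, Gamma_pqq = 720/1253, Gamma_qpp = 1320/1253, Gamma_qpq = 1914/1253, Gamma_qqq = -2376/1253


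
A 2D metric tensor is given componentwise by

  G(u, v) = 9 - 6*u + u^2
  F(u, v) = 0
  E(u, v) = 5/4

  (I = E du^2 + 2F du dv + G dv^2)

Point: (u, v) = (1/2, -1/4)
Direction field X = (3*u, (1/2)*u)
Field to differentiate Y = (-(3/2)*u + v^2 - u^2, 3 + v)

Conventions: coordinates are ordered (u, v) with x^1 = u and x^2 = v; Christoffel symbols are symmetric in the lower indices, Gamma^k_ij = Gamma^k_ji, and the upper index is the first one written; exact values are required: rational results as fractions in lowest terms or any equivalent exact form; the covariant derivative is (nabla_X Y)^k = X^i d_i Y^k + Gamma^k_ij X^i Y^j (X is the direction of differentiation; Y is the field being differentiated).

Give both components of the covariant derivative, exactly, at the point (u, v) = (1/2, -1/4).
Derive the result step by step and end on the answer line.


E = 5/4, F = 0, G = 25/4 at the point
E_u = 0, E_v = 0, F_u = 0, F_v = 0, G_u = -5, G_v = 0
EG - F^2 = 125/16;  g^inv = (16/125) * [[25/4, 0], [0, 5/4]]
first-kind symbols [ij,l] = (1/2)(d_i g_jl + d_j g_il - d_l g_ij): [uu,u] = E_u/2 = 0, [uu,v] = F_u - E_v/2 = 0, [uv,u] = E_v/2 = 0, [uv,v] = G_u/2 = -5/2, [vv,u] = F_v - G_u/2 = 5/2, [vv,v] = G_v/2 = 0
Gamma^u_ij = (G*[ij,u] - F*[ij,v])/(EG - F^2), Gamma^v_ij = (E*[ij,v] - F*[ij,u])/(EG - F^2)
Gamma_uuu = 0, Gamma_uuv = 0, Gamma_uvv = 2, Gamma_vuu = 0, Gamma_vuv = -2/5, Gamma_vvv = 0
X = (3/2, 1/4), Y = (-15/16, 11/4) at the point

Answer: (nabla_X Y)^u = -5/2, (nabla_X Y)^v = -209/160


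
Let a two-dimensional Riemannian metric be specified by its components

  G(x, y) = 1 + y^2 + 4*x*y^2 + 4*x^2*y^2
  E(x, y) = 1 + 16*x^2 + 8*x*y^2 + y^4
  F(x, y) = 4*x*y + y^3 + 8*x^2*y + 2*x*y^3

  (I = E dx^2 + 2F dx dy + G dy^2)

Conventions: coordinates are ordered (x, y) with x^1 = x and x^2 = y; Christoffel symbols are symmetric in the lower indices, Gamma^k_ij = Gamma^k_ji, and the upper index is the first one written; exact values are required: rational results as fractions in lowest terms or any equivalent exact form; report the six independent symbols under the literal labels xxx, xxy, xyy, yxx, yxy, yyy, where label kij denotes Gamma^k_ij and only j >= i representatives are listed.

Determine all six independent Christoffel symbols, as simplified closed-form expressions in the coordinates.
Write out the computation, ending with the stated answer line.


E = 1 + 16*x^2 + 8*x*y^2 + y^4; F = 4*x*y + y^3 + 8*x^2*y + 2*x*y^3; G = 1 + y^2 + 4*x*y^2 + 4*x^2*y^2
Gamma^k_ij = (1/2) g^{kl} (d_i g_jl + d_j g_il - d_l g_ij), with g^inv = (1/(EG-F^2)) [[G, -F], [-F, E]]
first partials: E_x = 32*x + 8*y^2, E_y = 16*x*y + 4*y^3, F_x = 4*y + 16*x*y + 2*y^3, F_y = 4*x + 3*y^2 + 8*x^2 + 6*x*y^2, G_x = 4*y^2 + 8*x*y^2, G_y = 2*y + 8*x*y + 8*x^2*y
D = EG - F^2 = 1 + y^2 + 16*x^2 + 12*x*y^2 + y^4 + 4*x^2*y^2
expanded: Gamma^x_xx = (G E_x - 2F F_x + F E_y)/(2D), Gamma^x_xy = (G E_y - F G_x)/(2D), Gamma^x_yy = (2G F_y - G G_x - F G_y)/(2D), Gamma^y_xx = (2E F_x - E E_y - F E_x)/(2D), Gamma^y_xy = (E G_x - F E_y)/(2D), Gamma^y_yy = (E G_y - 2F F_y + F G_x)/(2D); substitute and cancel common factors

Answer: Gamma_xxx = (16*x + 4*y^2)/(4*x^2*y^2 + 16*x^2 + 12*x*y^2 + y^4 + y^2 + 1), Gamma_xxy = (8*x*y + 2*y^3)/(4*x^2*y^2 + 16*x^2 + 12*x*y^2 + y^4 + y^2 + 1), Gamma_xyy = (8*x^2 + 2*x*y^2 + 4*x + y^2)/(4*x^2*y^2 + 16*x^2 + 12*x*y^2 + y^4 + y^2 + 1), Gamma_yxx = (8*x*y + 4*y)/(4*x^2*y^2 + 16*x^2 + 12*x*y^2 + y^4 + y^2 + 1), Gamma_yxy = (4*x*y^2 + 2*y^2)/(4*x^2*y^2 + 16*x^2 + 12*x*y^2 + y^4 + y^2 + 1), Gamma_yyy = (4*x^2*y + 4*x*y + y)/(4*x^2*y^2 + 16*x^2 + 12*x*y^2 + y^4 + y^2 + 1)


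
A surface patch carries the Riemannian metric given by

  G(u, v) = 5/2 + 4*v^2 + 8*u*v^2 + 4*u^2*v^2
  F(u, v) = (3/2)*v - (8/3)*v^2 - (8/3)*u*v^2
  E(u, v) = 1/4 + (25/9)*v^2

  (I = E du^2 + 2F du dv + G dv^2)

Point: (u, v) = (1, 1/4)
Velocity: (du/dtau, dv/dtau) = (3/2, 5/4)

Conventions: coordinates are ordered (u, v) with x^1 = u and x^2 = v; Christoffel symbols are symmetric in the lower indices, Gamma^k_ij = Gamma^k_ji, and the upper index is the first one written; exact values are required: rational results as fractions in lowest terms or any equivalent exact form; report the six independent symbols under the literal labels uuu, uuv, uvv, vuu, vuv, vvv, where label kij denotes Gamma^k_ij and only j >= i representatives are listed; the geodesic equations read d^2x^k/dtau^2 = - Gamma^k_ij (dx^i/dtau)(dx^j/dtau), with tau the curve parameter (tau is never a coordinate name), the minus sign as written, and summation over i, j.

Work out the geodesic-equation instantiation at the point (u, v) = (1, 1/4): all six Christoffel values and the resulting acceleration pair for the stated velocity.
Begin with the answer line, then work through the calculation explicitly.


Answer: Gamma_uuu = 62/2559, Gamma_uuv = 1388/853, Gamma_uvv = -3456/853, Gamma_vuu = -1891/7677, Gamma_vuv = 316/2559, Gamma_vvv = 1016/853; accelerations (d^2u/dtau^2, d^2v/dtau^2) = (297/1706, -6039/3412)

E = 61/144, F = 1/24, G = 7/2 at the point
E_u = 0, E_v = 25/18, F_u = -1/6, F_v = -7/6, G_u = 1, G_v = 8
EG - F^2 = 853/576;  g^inv = (576/853) * [[7/2, -1/24], [-1/24, 61/144]]
first-kind symbols [ij,l] = (1/2)(d_i g_jl + d_j g_il - d_l g_ij): [uu,u] = E_u/2 = 0, [uu,v] = F_u - E_v/2 = -31/36, [uv,u] = E_v/2 = 25/36, [uv,v] = G_u/2 = 1/2, [vv,u] = F_v - G_u/2 = -5/3, [vv,v] = G_v/2 = 4
Gamma^u_ij = (G*[ij,u] - F*[ij,v])/(EG - F^2), Gamma^v_ij = (E*[ij,v] - F*[ij,u])/(EG - F^2)
Gamma_uuu = 62/2559, Gamma_uuv = 1388/853, Gamma_uvv = -3456/853, Gamma_vuu = -1891/7677, Gamma_vuv = 316/2559, Gamma_vvv = 1016/853
d^2u/dtau^2 = -(Gamma_uuu*(3/2)^2 + 2*Gamma_uuv*(3/2)*(5/4) + Gamma_uvv*(5/4)^2) = 297/1706
d^2v/dtau^2 = -(Gamma_vuu*(3/2)^2 + 2*Gamma_vuv*(3/2)*(5/4) + Gamma_vvv*(5/4)^2) = -6039/3412


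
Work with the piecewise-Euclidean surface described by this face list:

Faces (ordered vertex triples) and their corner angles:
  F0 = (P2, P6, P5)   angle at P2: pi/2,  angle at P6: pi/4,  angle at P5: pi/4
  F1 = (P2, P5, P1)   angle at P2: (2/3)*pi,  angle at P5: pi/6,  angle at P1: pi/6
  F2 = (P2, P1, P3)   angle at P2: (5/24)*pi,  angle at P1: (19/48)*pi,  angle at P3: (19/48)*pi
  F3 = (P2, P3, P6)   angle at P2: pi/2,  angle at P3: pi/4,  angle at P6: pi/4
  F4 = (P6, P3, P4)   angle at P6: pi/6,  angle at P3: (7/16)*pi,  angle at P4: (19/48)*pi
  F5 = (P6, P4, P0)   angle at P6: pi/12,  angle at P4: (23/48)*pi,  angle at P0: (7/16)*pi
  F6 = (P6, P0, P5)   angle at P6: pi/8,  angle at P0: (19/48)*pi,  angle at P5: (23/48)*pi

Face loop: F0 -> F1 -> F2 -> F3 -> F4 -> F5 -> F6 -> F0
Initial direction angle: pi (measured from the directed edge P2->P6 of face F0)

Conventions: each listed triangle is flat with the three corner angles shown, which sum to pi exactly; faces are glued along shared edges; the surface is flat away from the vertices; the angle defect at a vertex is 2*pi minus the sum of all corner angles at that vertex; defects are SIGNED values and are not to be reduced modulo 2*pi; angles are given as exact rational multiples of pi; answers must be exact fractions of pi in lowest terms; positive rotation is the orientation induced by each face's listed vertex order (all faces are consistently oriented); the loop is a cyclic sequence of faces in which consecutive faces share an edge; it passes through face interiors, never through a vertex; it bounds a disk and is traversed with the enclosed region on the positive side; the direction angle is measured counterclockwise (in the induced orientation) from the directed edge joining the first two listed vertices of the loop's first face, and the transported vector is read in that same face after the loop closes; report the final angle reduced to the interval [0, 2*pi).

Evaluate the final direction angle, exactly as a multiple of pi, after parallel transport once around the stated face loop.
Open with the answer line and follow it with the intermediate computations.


Answer: final direction angle = pi/4

enclosed vertex P2: corner angles sum to (15/8)*pi, defect = 2*pi - (15/8)*pi = pi/8
enclosed vertex P6: corner angles sum to (7/8)*pi, defect = 2*pi - (7/8)*pi = (9/8)*pi
final direction = starting direction + enclosed defect total, reduced mod 2*pi (induced orientation)
final angle = pi + (5/4)*pi = pi/4 (mod 2*pi)


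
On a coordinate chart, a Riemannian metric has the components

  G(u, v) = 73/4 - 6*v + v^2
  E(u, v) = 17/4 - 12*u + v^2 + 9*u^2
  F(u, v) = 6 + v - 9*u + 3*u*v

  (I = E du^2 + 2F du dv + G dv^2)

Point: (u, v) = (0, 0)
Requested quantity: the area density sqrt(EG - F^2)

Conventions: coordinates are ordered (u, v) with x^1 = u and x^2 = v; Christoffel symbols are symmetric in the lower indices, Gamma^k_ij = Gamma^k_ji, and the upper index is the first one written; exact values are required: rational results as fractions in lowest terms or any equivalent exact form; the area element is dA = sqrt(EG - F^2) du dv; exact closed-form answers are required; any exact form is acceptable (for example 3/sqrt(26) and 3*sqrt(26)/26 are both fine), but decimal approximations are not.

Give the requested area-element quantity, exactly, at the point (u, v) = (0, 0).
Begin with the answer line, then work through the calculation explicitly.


Answer: sqrt(EG - F^2) = sqrt(665)/4

E = 17/4, F = 6, G = 73/4; EG - F^2 = 665/16


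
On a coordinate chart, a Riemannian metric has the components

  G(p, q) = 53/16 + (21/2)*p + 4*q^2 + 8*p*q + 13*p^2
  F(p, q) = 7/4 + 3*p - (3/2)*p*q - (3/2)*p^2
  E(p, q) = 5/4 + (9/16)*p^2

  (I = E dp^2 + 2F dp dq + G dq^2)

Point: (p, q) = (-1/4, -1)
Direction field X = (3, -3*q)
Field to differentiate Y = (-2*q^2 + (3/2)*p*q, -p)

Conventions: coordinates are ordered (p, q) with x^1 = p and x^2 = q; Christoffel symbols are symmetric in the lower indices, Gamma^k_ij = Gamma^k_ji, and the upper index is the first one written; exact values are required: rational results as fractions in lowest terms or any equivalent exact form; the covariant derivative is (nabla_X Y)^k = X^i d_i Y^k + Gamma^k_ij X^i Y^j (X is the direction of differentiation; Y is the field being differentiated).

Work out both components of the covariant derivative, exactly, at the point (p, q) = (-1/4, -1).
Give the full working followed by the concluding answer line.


E = 329/256, F = 17/32, G = 15/2 at the point
E_p = -9/32, E_q = 0, F_p = 21/4, F_q = 3/8, G_p = -4, G_q = -10
EG - F^2 = 9581/1024;  g^inv = (1024/9581) * [[15/2, -17/32], [-17/32, 329/256]]
first-kind symbols [ij,l] = (1/2)(d_i g_jl + d_j g_il - d_l g_ij): [pp,p] = E_p/2 = -9/64, [pp,q] = F_p - E_q/2 = 21/4, [pq,p] = E_q/2 = 0, [pq,q] = G_p/2 = -2, [qq,p] = F_q - G_p/2 = 19/8, [qq,q] = G_q/2 = -5
Gamma^p_ij = (G*[ij,p] - F*[ij,q])/(EG - F^2), Gamma^q_ij = (E*[ij,q] - F*[ij,p])/(EG - F^2)
Gamma_ppp = -3936/9581, Gamma_ppq = 1088/9581, Gamma_pqq = 20960/9581, Gamma_qpp = 13971/19162, Gamma_qpq = -2632/9581, Gamma_qqq = -7872/9581
X = (3, 3), Y = (-13/8, 1/4) at the point

Answer: (nabla_X Y)^p = 56307/5896, (nabla_X Y)^q = -71193/11792


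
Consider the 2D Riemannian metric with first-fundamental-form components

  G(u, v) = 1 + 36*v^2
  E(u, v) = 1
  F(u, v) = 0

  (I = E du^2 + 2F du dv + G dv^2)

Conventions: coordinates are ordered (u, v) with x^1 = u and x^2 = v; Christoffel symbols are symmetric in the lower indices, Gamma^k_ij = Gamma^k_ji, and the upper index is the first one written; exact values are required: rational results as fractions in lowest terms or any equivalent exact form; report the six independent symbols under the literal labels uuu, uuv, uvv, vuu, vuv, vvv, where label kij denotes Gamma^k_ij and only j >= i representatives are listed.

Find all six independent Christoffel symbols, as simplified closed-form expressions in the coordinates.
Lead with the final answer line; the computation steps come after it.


Answer: Gamma_uuu = 0, Gamma_uuv = 0, Gamma_uvv = 0, Gamma_vuu = 0, Gamma_vuv = 0, Gamma_vvv = 36*v/(36*v^2 + 1)

E = 1; F = 0; G = 1 + 36*v^2
Gamma^k_ij = (1/2) g^{kl} (d_i g_jl + d_j g_il - d_l g_ij), with g^inv = (1/(EG-F^2)) [[G, -F], [-F, E]]
first partials: E_u = 0, E_v = 0, F_u = 0, F_v = 0, G_u = 0, G_v = 72*v
D = EG - F^2 = 1 + 36*v^2
expanded: Gamma^u_uu = (G E_u - 2F F_u + F E_v)/(2D), Gamma^u_uv = (G E_v - F G_u)/(2D), Gamma^u_vv = (2G F_v - G G_u - F G_v)/(2D), Gamma^v_uu = (2E F_u - E E_v - F E_u)/(2D), Gamma^v_uv = (E G_u - F E_v)/(2D), Gamma^v_vv = (E G_v - 2F F_v + F G_u)/(2D); substitute and cancel common factors


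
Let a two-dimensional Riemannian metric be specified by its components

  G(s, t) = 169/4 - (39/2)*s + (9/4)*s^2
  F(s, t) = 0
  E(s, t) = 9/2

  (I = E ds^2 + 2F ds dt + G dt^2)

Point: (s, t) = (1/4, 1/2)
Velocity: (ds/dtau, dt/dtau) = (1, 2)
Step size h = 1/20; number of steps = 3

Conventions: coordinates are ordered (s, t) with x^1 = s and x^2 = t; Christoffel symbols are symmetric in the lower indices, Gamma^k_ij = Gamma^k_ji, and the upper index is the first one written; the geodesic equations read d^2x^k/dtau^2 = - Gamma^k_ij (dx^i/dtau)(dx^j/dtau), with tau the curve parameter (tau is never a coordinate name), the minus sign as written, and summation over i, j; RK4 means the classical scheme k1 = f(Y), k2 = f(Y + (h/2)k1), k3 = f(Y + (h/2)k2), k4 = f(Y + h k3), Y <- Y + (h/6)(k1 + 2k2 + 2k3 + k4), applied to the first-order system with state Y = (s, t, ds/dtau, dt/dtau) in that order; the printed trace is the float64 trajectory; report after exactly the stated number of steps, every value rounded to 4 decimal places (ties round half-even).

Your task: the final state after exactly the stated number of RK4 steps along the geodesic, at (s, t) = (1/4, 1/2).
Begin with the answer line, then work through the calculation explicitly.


Answer: s = 0.3058, t = 0.8065, ds/dtau = -0.2654, dt/dtau = 2.0558

f(Y) = (ds/dtau, dt/dtau, -Gamma^s_ij Y'^i Y'^j, -Gamma^t_ij Y'^i Y'^j) with the Gammas evaluated at the stage position; h = 0.050000; intermediate values shown to 6 dp
step 0: s = 0.2500, t = 0.5000, ds/dtau = 1.0000, dt/dtau = 2.0000
step 1:
  k1: at (s, t) = (0.250000, 0.500000), (ds/dtau, dt/dtau) = (1.000000, 2.000000); Gamma_sss = 0.000000, Gamma_sst = 0.000000, Gamma_stt = 2.041667, Gamma_tss = 0.000000, Gamma_tst = -0.244898, Gamma_ttt = 0.000000; k1 = (1.000000, 2.000000, -8.166667, 0.979592)
  k2: at (s, t) = (0.275000, 0.550000), (ds/dtau, dt/dtau) = (0.795833, 2.024490); Gamma_sss = 0.000000, Gamma_sst = 0.000000, Gamma_stt = 2.029167, Gamma_tss = 0.000000, Gamma_tst = -0.246407, Gamma_ttt = 0.000000; k2 = (0.795833, 2.024490, -8.316659, 0.793999)
  k3: at (s, t) = (0.269896, 0.550612), (ds/dtau, dt/dtau) = (0.792084, 2.019850); Gamma_sss = 0.000000, Gamma_sst = 0.000000, Gamma_stt = 2.031719, Gamma_tss = 0.000000, Gamma_tst = -0.246097, Gamma_ttt = 0.000000; k3 = (0.792084, 2.019850, -8.288994, 0.787456)
  k4: at (s, t) = (0.289604, 0.600992), (ds/dtau, dt/dtau) = (0.585550, 2.039373); Gamma_sss = 0.000000, Gamma_sst = 0.000000, Gamma_stt = 2.021865, Gamma_tss = 0.000000, Gamma_tst = -0.247296, Gamma_ttt = 0.000000; k4 = (0.585550, 2.039373, -8.409019, 0.590621)
  Y <- Y + (h/6)(k1 + 2k2 + 2k3 + k4): s = 0.2897, t = 0.6011, ds/dtau = 0.5851, dt/dtau = 2.0394
step 2:
  k1: at (s, t) = (0.289678, 0.601067), (ds/dtau, dt/dtau) = (0.585108, 2.039443); Gamma_sss = 0.000000, Gamma_sst = 0.000000, Gamma_stt = 2.021828, Gamma_tss = 0.000000, Gamma_tst = -0.247301, Gamma_ttt = 0.000000; k1 = (0.585108, 2.039443, -8.409441, 0.590206)
  k2: at (s, t) = (0.304306, 0.652053), (ds/dtau, dt/dtau) = (0.374872, 2.054198); Gamma_sss = 0.000000, Gamma_sst = 0.000000, Gamma_stt = 2.014514, Gamma_tss = 0.000000, Gamma_tst = -0.248199, Gamma_ttt = 0.000000; k2 = (0.374872, 2.054198, -8.500702, 0.382257)
  k3: at (s, t) = (0.299050, 0.652422), (ds/dtau, dt/dtau) = (0.372591, 2.048999); Gamma_sss = 0.000000, Gamma_sst = 0.000000, Gamma_stt = 2.017142, Gamma_tss = 0.000000, Gamma_tst = -0.247876, Gamma_ttt = 0.000000; k3 = (0.372591, 2.048999, -8.468762, 0.378475)
  k4: at (s, t) = (0.308308, 0.703517), (ds/dtau, dt/dtau) = (0.161670, 2.058366); Gamma_sss = 0.000000, Gamma_sst = 0.000000, Gamma_stt = 2.012513, Gamma_tss = 0.000000, Gamma_tst = -0.248446, Gamma_ttt = 0.000000; k4 = (0.161670, 2.058366, -8.526760, 0.165354)
  Y <- Y + (h/6)(k1 + 2k2 + 2k3 + k4): s = 0.3084, t = 0.7036, ds/dtau = 0.1611, dt/dtau = 2.0584
step 3:
  k1: at (s, t) = (0.308359, 0.703602), (ds/dtau, dt/dtau) = (0.161149, 2.058418); Gamma_sss = 0.000000, Gamma_sst = 0.000000, Gamma_stt = 2.012487, Gamma_tss = 0.000000, Gamma_tst = -0.248449, Gamma_ttt = 0.000000; k1 = (0.161149, 2.058418, -8.527078, 0.164827)
  k2: at (s, t) = (0.312388, 0.755063), (ds/dtau, dt/dtau) = (-0.052028, 2.062539); Gamma_sss = 0.000000, Gamma_sst = 0.000000, Gamma_stt = 2.010473, Gamma_tss = 0.000000, Gamma_tst = -0.248698, Gamma_ttt = 0.000000; k2 = (-0.052028, 2.062539, -8.552683, -0.053375)
  k3: at (s, t) = (0.307058, 0.755166), (ds/dtau, dt/dtau) = (-0.052668, 2.057084); Gamma_sss = 0.000000, Gamma_sst = 0.000000, Gamma_stt = 2.013137, Gamma_tss = 0.000000, Gamma_tst = -0.248369, Gamma_ttt = 0.000000; k3 = (-0.052668, 2.057084, -8.518778, -0.053818)
  k4: at (s, t) = (0.305726, 0.806456), (ds/dtau, dt/dtau) = (-0.264790, 2.055727); Gamma_sss = 0.000000, Gamma_sst = 0.000000, Gamma_stt = 2.013804, Gamma_tss = 0.000000, Gamma_tst = -0.248286, Gamma_ttt = 0.000000; k4 = (-0.264790, 2.055727, -8.510362, -0.270302)
  Y <- Y + (h/6)(k1 + 2k2 + 2k3 + k4): s = 0.3058, t = 0.8065, ds/dtau = -0.2654, dt/dtau = 2.0558


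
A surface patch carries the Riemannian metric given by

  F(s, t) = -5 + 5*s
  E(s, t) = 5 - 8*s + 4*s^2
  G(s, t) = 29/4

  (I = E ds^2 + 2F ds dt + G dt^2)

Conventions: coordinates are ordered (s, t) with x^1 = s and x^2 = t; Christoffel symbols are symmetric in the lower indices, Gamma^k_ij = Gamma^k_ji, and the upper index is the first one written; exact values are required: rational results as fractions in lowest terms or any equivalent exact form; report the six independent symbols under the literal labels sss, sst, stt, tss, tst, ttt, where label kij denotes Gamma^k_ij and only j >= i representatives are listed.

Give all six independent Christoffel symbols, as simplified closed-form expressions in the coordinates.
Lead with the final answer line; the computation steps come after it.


Answer: Gamma_sss = (16*s - 16)/(16*s^2 - 32*s + 45), Gamma_sst = 0, Gamma_stt = 0, Gamma_tss = 20/(16*s^2 - 32*s + 45), Gamma_tst = 0, Gamma_ttt = 0

E = 5 - 8*s + 4*s^2; F = -5 + 5*s; G = 29/4
Gamma^k_ij = (1/2) g^{kl} (d_i g_jl + d_j g_il - d_l g_ij), with g^inv = (1/(EG-F^2)) [[G, -F], [-F, E]]
first partials: E_s = -8 + 8*s, E_t = 0, F_s = 5, F_t = 0, G_s = 0, G_t = 0
D = EG - F^2 = 45/4 - 8*s + 4*s^2
expanded: Gamma^s_ss = (G E_s - 2F F_s + F E_t)/(2D), Gamma^s_st = (G E_t - F G_s)/(2D), Gamma^s_tt = (2G F_t - G G_s - F G_t)/(2D), Gamma^t_ss = (2E F_s - E E_t - F E_s)/(2D), Gamma^t_st = (E G_s - F E_t)/(2D), Gamma^t_tt = (E G_t - 2F F_t + F G_s)/(2D); substitute and cancel common factors


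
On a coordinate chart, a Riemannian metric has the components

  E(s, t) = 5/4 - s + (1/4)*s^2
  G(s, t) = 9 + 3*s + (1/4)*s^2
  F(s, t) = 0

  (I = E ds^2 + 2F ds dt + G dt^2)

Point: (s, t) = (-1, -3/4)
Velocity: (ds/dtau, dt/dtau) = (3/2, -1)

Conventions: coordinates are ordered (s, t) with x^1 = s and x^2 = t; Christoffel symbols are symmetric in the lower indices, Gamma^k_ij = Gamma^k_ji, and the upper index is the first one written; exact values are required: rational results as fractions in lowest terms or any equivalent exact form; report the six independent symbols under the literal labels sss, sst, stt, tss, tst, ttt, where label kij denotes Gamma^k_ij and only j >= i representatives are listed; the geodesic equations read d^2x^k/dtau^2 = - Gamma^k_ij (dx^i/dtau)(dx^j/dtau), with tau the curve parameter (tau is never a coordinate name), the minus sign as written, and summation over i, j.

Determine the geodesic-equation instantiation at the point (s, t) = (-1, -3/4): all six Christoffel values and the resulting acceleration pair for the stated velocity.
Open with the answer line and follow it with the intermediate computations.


Answer: Gamma_sss = -3/10, Gamma_sst = 0, Gamma_stt = -1/2, Gamma_tss = 0, Gamma_tst = 1/5, Gamma_ttt = 0; accelerations (d^2s/dtau^2, d^2t/dtau^2) = (47/40, 3/5)

E = 5/2, F = 0, G = 25/4 at the point
E_s = -3/2, E_t = 0, F_s = 0, F_t = 0, G_s = 5/2, G_t = 0
EG - F^2 = 125/8;  g^inv = (8/125) * [[25/4, 0], [0, 5/2]]
first-kind symbols [ij,l] = (1/2)(d_i g_jl + d_j g_il - d_l g_ij): [ss,s] = E_s/2 = -3/4, [ss,t] = F_s - E_t/2 = 0, [st,s] = E_t/2 = 0, [st,t] = G_s/2 = 5/4, [tt,s] = F_t - G_s/2 = -5/4, [tt,t] = G_t/2 = 0
Gamma^s_ij = (G*[ij,s] - F*[ij,t])/(EG - F^2), Gamma^t_ij = (E*[ij,t] - F*[ij,s])/(EG - F^2)
Gamma_sss = -3/10, Gamma_sst = 0, Gamma_stt = -1/2, Gamma_tss = 0, Gamma_tst = 1/5, Gamma_ttt = 0
d^2s/dtau^2 = -(Gamma_sss*(3/2)^2 + 2*Gamma_sst*(3/2)*(-1) + Gamma_stt*(-1)^2) = 47/40
d^2t/dtau^2 = -(Gamma_tss*(3/2)^2 + 2*Gamma_tst*(3/2)*(-1) + Gamma_ttt*(-1)^2) = 3/5


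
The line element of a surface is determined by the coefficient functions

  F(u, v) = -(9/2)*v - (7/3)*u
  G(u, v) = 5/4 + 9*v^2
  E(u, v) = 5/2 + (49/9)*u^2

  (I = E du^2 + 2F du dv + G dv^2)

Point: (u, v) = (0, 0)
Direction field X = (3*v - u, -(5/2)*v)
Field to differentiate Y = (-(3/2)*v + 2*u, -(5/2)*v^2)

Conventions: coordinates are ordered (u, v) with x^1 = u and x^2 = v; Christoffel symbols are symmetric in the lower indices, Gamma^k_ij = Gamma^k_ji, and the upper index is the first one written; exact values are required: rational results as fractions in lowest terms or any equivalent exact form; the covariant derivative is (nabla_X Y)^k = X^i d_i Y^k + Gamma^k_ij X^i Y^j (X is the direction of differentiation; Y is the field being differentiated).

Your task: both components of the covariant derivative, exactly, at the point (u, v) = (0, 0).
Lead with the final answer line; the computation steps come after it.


Answer: (nabla_X Y)^u = 0, (nabla_X Y)^v = 0

E = 5/2, F = 0, G = 5/4 at the point
E_u = 0, E_v = 0, F_u = -7/3, F_v = -9/2, G_u = 0, G_v = 0
EG - F^2 = 25/8;  g^inv = (8/25) * [[5/4, 0], [0, 5/2]]
first-kind symbols [ij,l] = (1/2)(d_i g_jl + d_j g_il - d_l g_ij): [uu,u] = E_u/2 = 0, [uu,v] = F_u - E_v/2 = -7/3, [uv,u] = E_v/2 = 0, [uv,v] = G_u/2 = 0, [vv,u] = F_v - G_u/2 = -9/2, [vv,v] = G_v/2 = 0
Gamma^u_ij = (G*[ij,u] - F*[ij,v])/(EG - F^2), Gamma^v_ij = (E*[ij,v] - F*[ij,u])/(EG - F^2)
Gamma_uuu = 0, Gamma_uuv = 0, Gamma_uvv = -9/5, Gamma_vuu = -28/15, Gamma_vuv = 0, Gamma_vvv = 0
X = (0, 0), Y = (0, 0) at the point
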